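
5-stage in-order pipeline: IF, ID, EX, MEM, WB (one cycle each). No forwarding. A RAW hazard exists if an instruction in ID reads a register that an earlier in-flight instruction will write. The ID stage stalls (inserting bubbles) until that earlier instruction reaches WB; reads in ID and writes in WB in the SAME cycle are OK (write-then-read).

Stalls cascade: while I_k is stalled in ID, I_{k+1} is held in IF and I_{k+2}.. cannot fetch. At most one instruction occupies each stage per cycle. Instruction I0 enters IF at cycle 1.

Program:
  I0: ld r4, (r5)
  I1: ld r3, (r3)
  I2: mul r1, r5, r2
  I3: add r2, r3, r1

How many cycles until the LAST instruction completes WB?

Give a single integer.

I0 ld r4 <- r5: IF@1 ID@2 stall=0 (-) EX@3 MEM@4 WB@5
I1 ld r3 <- r3: IF@2 ID@3 stall=0 (-) EX@4 MEM@5 WB@6
I2 mul r1 <- r5,r2: IF@3 ID@4 stall=0 (-) EX@5 MEM@6 WB@7
I3 add r2 <- r3,r1: IF@4 ID@5 stall=2 (RAW on I2.r1 (WB@7)) EX@8 MEM@9 WB@10

Answer: 10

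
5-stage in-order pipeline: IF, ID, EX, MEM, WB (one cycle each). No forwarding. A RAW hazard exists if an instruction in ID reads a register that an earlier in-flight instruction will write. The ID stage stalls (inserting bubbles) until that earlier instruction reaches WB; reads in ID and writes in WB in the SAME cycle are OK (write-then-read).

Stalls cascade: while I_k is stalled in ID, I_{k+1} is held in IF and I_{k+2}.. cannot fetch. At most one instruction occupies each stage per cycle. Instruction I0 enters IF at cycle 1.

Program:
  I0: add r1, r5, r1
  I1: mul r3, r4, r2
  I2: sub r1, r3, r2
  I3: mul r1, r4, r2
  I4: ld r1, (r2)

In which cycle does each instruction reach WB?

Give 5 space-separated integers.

I0 add r1 <- r5,r1: IF@1 ID@2 stall=0 (-) EX@3 MEM@4 WB@5
I1 mul r3 <- r4,r2: IF@2 ID@3 stall=0 (-) EX@4 MEM@5 WB@6
I2 sub r1 <- r3,r2: IF@3 ID@4 stall=2 (RAW on I1.r3 (WB@6)) EX@7 MEM@8 WB@9
I3 mul r1 <- r4,r2: IF@4 ID@7 stall=0 (-) EX@8 MEM@9 WB@10
I4 ld r1 <- r2: IF@7 ID@8 stall=0 (-) EX@9 MEM@10 WB@11

Answer: 5 6 9 10 11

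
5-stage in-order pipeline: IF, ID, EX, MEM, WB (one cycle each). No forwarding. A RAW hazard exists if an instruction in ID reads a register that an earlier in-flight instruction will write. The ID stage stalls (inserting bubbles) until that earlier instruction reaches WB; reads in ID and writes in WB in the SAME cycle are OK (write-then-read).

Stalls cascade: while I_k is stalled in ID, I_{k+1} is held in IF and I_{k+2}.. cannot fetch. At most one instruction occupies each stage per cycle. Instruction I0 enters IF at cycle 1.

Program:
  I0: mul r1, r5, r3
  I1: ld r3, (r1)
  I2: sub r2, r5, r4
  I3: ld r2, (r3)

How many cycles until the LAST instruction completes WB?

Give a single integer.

Answer: 11

Derivation:
I0 mul r1 <- r5,r3: IF@1 ID@2 stall=0 (-) EX@3 MEM@4 WB@5
I1 ld r3 <- r1: IF@2 ID@3 stall=2 (RAW on I0.r1 (WB@5)) EX@6 MEM@7 WB@8
I2 sub r2 <- r5,r4: IF@3 ID@6 stall=0 (-) EX@7 MEM@8 WB@9
I3 ld r2 <- r3: IF@6 ID@7 stall=1 (RAW on I1.r3 (WB@8)) EX@9 MEM@10 WB@11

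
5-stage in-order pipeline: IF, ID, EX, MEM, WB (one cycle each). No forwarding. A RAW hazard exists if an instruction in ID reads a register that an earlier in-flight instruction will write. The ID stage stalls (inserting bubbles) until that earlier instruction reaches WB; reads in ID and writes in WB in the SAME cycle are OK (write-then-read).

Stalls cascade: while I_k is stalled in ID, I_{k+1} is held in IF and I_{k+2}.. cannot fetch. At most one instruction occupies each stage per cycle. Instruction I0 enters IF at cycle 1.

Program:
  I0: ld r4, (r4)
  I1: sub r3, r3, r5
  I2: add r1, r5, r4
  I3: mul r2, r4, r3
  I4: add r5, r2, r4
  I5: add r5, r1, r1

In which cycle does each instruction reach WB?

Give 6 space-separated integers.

Answer: 5 6 8 9 12 13

Derivation:
I0 ld r4 <- r4: IF@1 ID@2 stall=0 (-) EX@3 MEM@4 WB@5
I1 sub r3 <- r3,r5: IF@2 ID@3 stall=0 (-) EX@4 MEM@5 WB@6
I2 add r1 <- r5,r4: IF@3 ID@4 stall=1 (RAW on I0.r4 (WB@5)) EX@6 MEM@7 WB@8
I3 mul r2 <- r4,r3: IF@4 ID@6 stall=0 (-) EX@7 MEM@8 WB@9
I4 add r5 <- r2,r4: IF@6 ID@7 stall=2 (RAW on I3.r2 (WB@9)) EX@10 MEM@11 WB@12
I5 add r5 <- r1,r1: IF@7 ID@10 stall=0 (-) EX@11 MEM@12 WB@13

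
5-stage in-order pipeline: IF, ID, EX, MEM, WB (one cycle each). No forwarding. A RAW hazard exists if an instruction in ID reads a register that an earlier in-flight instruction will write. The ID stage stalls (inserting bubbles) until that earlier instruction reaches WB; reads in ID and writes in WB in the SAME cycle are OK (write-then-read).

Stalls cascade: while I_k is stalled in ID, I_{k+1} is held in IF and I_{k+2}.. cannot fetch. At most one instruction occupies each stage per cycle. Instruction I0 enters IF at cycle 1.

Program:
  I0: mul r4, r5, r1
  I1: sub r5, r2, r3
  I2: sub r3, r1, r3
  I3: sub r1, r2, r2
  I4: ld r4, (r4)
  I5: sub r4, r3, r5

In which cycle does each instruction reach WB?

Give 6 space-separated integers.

Answer: 5 6 7 8 9 10

Derivation:
I0 mul r4 <- r5,r1: IF@1 ID@2 stall=0 (-) EX@3 MEM@4 WB@5
I1 sub r5 <- r2,r3: IF@2 ID@3 stall=0 (-) EX@4 MEM@5 WB@6
I2 sub r3 <- r1,r3: IF@3 ID@4 stall=0 (-) EX@5 MEM@6 WB@7
I3 sub r1 <- r2,r2: IF@4 ID@5 stall=0 (-) EX@6 MEM@7 WB@8
I4 ld r4 <- r4: IF@5 ID@6 stall=0 (-) EX@7 MEM@8 WB@9
I5 sub r4 <- r3,r5: IF@6 ID@7 stall=0 (-) EX@8 MEM@9 WB@10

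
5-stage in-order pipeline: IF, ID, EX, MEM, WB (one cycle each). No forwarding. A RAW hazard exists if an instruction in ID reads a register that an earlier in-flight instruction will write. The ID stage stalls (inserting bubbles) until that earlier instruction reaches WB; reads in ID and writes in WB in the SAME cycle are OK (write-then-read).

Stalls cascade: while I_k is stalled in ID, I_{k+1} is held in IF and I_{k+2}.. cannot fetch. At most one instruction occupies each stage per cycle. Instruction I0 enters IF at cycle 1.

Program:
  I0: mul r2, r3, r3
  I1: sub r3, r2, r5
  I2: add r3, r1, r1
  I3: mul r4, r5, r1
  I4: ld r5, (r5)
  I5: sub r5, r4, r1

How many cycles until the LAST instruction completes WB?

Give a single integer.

Answer: 13

Derivation:
I0 mul r2 <- r3,r3: IF@1 ID@2 stall=0 (-) EX@3 MEM@4 WB@5
I1 sub r3 <- r2,r5: IF@2 ID@3 stall=2 (RAW on I0.r2 (WB@5)) EX@6 MEM@7 WB@8
I2 add r3 <- r1,r1: IF@3 ID@6 stall=0 (-) EX@7 MEM@8 WB@9
I3 mul r4 <- r5,r1: IF@6 ID@7 stall=0 (-) EX@8 MEM@9 WB@10
I4 ld r5 <- r5: IF@7 ID@8 stall=0 (-) EX@9 MEM@10 WB@11
I5 sub r5 <- r4,r1: IF@8 ID@9 stall=1 (RAW on I3.r4 (WB@10)) EX@11 MEM@12 WB@13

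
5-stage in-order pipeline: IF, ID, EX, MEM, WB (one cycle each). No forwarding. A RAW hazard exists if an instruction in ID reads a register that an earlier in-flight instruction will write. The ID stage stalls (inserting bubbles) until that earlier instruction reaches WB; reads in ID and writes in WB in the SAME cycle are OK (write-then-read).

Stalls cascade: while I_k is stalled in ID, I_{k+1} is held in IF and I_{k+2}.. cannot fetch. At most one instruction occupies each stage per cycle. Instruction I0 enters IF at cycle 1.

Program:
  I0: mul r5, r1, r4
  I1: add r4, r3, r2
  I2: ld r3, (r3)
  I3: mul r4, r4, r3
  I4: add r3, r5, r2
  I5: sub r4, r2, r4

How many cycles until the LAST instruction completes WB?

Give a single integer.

I0 mul r5 <- r1,r4: IF@1 ID@2 stall=0 (-) EX@3 MEM@4 WB@5
I1 add r4 <- r3,r2: IF@2 ID@3 stall=0 (-) EX@4 MEM@5 WB@6
I2 ld r3 <- r3: IF@3 ID@4 stall=0 (-) EX@5 MEM@6 WB@7
I3 mul r4 <- r4,r3: IF@4 ID@5 stall=2 (RAW on I2.r3 (WB@7)) EX@8 MEM@9 WB@10
I4 add r3 <- r5,r2: IF@5 ID@8 stall=0 (-) EX@9 MEM@10 WB@11
I5 sub r4 <- r2,r4: IF@8 ID@9 stall=1 (RAW on I3.r4 (WB@10)) EX@11 MEM@12 WB@13

Answer: 13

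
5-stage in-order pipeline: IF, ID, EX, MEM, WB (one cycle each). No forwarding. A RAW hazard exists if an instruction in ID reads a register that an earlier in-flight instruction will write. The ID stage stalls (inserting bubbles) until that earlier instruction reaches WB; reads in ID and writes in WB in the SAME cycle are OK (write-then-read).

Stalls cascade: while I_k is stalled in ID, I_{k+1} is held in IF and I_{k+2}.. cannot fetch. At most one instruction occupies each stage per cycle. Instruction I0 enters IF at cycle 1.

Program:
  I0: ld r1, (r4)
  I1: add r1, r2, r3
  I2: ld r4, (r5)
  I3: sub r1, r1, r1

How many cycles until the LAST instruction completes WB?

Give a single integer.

Answer: 9

Derivation:
I0 ld r1 <- r4: IF@1 ID@2 stall=0 (-) EX@3 MEM@4 WB@5
I1 add r1 <- r2,r3: IF@2 ID@3 stall=0 (-) EX@4 MEM@5 WB@6
I2 ld r4 <- r5: IF@3 ID@4 stall=0 (-) EX@5 MEM@6 WB@7
I3 sub r1 <- r1,r1: IF@4 ID@5 stall=1 (RAW on I1.r1 (WB@6)) EX@7 MEM@8 WB@9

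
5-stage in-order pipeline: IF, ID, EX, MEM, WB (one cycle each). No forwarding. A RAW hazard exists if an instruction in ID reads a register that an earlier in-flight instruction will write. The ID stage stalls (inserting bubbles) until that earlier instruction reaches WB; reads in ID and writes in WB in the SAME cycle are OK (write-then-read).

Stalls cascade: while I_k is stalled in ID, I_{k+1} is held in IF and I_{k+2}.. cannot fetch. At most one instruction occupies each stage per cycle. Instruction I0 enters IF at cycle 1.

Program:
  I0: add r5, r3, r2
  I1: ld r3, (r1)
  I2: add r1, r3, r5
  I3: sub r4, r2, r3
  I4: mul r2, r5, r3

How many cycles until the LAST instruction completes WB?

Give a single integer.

Answer: 11

Derivation:
I0 add r5 <- r3,r2: IF@1 ID@2 stall=0 (-) EX@3 MEM@4 WB@5
I1 ld r3 <- r1: IF@2 ID@3 stall=0 (-) EX@4 MEM@5 WB@6
I2 add r1 <- r3,r5: IF@3 ID@4 stall=2 (RAW on I1.r3 (WB@6)) EX@7 MEM@8 WB@9
I3 sub r4 <- r2,r3: IF@4 ID@7 stall=0 (-) EX@8 MEM@9 WB@10
I4 mul r2 <- r5,r3: IF@7 ID@8 stall=0 (-) EX@9 MEM@10 WB@11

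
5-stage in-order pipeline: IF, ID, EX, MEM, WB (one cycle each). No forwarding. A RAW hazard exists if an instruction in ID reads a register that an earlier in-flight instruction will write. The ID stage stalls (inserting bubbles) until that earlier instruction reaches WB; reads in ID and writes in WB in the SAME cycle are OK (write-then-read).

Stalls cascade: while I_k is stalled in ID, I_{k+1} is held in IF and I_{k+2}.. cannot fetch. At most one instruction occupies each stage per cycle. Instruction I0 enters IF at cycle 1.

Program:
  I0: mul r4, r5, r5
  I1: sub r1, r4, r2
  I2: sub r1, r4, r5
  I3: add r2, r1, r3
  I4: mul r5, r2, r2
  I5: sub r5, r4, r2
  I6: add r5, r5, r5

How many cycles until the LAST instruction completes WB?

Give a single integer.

Answer: 19

Derivation:
I0 mul r4 <- r5,r5: IF@1 ID@2 stall=0 (-) EX@3 MEM@4 WB@5
I1 sub r1 <- r4,r2: IF@2 ID@3 stall=2 (RAW on I0.r4 (WB@5)) EX@6 MEM@7 WB@8
I2 sub r1 <- r4,r5: IF@3 ID@6 stall=0 (-) EX@7 MEM@8 WB@9
I3 add r2 <- r1,r3: IF@6 ID@7 stall=2 (RAW on I2.r1 (WB@9)) EX@10 MEM@11 WB@12
I4 mul r5 <- r2,r2: IF@7 ID@10 stall=2 (RAW on I3.r2 (WB@12)) EX@13 MEM@14 WB@15
I5 sub r5 <- r4,r2: IF@10 ID@13 stall=0 (-) EX@14 MEM@15 WB@16
I6 add r5 <- r5,r5: IF@13 ID@14 stall=2 (RAW on I5.r5 (WB@16)) EX@17 MEM@18 WB@19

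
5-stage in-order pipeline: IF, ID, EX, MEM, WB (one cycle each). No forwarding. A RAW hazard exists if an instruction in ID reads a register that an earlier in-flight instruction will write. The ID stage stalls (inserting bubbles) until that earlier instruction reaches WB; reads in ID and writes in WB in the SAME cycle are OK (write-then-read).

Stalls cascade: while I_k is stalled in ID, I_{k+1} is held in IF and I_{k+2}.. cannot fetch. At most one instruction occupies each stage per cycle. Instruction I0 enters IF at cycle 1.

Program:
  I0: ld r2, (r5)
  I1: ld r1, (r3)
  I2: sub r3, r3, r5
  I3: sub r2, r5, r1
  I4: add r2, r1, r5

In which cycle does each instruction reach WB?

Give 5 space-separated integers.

Answer: 5 6 7 9 10

Derivation:
I0 ld r2 <- r5: IF@1 ID@2 stall=0 (-) EX@3 MEM@4 WB@5
I1 ld r1 <- r3: IF@2 ID@3 stall=0 (-) EX@4 MEM@5 WB@6
I2 sub r3 <- r3,r5: IF@3 ID@4 stall=0 (-) EX@5 MEM@6 WB@7
I3 sub r2 <- r5,r1: IF@4 ID@5 stall=1 (RAW on I1.r1 (WB@6)) EX@7 MEM@8 WB@9
I4 add r2 <- r1,r5: IF@5 ID@7 stall=0 (-) EX@8 MEM@9 WB@10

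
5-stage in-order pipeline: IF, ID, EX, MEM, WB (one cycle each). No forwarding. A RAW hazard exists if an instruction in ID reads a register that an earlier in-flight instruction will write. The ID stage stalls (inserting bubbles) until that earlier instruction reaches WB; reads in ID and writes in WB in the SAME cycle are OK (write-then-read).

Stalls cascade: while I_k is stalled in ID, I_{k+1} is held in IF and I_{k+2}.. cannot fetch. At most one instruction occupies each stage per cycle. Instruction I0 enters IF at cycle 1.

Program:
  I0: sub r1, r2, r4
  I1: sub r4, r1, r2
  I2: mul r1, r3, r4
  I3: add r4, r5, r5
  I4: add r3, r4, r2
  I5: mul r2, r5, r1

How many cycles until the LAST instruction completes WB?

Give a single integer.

Answer: 16

Derivation:
I0 sub r1 <- r2,r4: IF@1 ID@2 stall=0 (-) EX@3 MEM@4 WB@5
I1 sub r4 <- r1,r2: IF@2 ID@3 stall=2 (RAW on I0.r1 (WB@5)) EX@6 MEM@7 WB@8
I2 mul r1 <- r3,r4: IF@3 ID@6 stall=2 (RAW on I1.r4 (WB@8)) EX@9 MEM@10 WB@11
I3 add r4 <- r5,r5: IF@6 ID@9 stall=0 (-) EX@10 MEM@11 WB@12
I4 add r3 <- r4,r2: IF@9 ID@10 stall=2 (RAW on I3.r4 (WB@12)) EX@13 MEM@14 WB@15
I5 mul r2 <- r5,r1: IF@10 ID@13 stall=0 (-) EX@14 MEM@15 WB@16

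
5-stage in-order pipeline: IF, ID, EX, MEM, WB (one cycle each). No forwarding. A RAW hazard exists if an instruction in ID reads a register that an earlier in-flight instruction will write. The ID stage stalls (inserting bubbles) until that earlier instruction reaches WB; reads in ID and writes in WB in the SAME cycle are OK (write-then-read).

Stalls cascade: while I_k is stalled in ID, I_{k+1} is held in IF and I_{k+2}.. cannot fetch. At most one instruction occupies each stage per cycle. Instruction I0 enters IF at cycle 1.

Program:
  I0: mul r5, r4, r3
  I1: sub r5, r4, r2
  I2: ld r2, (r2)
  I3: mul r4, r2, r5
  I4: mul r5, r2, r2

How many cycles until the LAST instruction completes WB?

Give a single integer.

I0 mul r5 <- r4,r3: IF@1 ID@2 stall=0 (-) EX@3 MEM@4 WB@5
I1 sub r5 <- r4,r2: IF@2 ID@3 stall=0 (-) EX@4 MEM@5 WB@6
I2 ld r2 <- r2: IF@3 ID@4 stall=0 (-) EX@5 MEM@6 WB@7
I3 mul r4 <- r2,r5: IF@4 ID@5 stall=2 (RAW on I2.r2 (WB@7)) EX@8 MEM@9 WB@10
I4 mul r5 <- r2,r2: IF@5 ID@8 stall=0 (-) EX@9 MEM@10 WB@11

Answer: 11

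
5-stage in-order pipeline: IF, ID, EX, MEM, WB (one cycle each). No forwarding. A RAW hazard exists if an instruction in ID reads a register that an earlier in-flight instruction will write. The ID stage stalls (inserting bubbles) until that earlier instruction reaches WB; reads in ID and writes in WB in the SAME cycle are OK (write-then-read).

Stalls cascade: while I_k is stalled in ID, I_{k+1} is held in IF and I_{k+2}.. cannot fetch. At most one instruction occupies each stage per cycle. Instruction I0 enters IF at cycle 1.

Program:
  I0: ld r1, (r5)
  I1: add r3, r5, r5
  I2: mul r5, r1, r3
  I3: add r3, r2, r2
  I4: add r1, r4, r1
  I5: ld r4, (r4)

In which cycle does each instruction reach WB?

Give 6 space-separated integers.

Answer: 5 6 9 10 11 12

Derivation:
I0 ld r1 <- r5: IF@1 ID@2 stall=0 (-) EX@3 MEM@4 WB@5
I1 add r3 <- r5,r5: IF@2 ID@3 stall=0 (-) EX@4 MEM@5 WB@6
I2 mul r5 <- r1,r3: IF@3 ID@4 stall=2 (RAW on I1.r3 (WB@6)) EX@7 MEM@8 WB@9
I3 add r3 <- r2,r2: IF@4 ID@7 stall=0 (-) EX@8 MEM@9 WB@10
I4 add r1 <- r4,r1: IF@7 ID@8 stall=0 (-) EX@9 MEM@10 WB@11
I5 ld r4 <- r4: IF@8 ID@9 stall=0 (-) EX@10 MEM@11 WB@12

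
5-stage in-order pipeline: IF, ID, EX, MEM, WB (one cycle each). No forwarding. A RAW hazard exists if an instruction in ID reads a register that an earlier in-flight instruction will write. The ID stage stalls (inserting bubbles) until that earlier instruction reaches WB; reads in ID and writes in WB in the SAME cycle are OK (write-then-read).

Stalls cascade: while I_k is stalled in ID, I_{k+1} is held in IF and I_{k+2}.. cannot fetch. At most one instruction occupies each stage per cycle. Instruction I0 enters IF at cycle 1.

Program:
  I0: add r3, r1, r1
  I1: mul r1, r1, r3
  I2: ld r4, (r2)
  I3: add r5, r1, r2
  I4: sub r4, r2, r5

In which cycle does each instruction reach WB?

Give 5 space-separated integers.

Answer: 5 8 9 11 14

Derivation:
I0 add r3 <- r1,r1: IF@1 ID@2 stall=0 (-) EX@3 MEM@4 WB@5
I1 mul r1 <- r1,r3: IF@2 ID@3 stall=2 (RAW on I0.r3 (WB@5)) EX@6 MEM@7 WB@8
I2 ld r4 <- r2: IF@3 ID@6 stall=0 (-) EX@7 MEM@8 WB@9
I3 add r5 <- r1,r2: IF@6 ID@7 stall=1 (RAW on I1.r1 (WB@8)) EX@9 MEM@10 WB@11
I4 sub r4 <- r2,r5: IF@7 ID@9 stall=2 (RAW on I3.r5 (WB@11)) EX@12 MEM@13 WB@14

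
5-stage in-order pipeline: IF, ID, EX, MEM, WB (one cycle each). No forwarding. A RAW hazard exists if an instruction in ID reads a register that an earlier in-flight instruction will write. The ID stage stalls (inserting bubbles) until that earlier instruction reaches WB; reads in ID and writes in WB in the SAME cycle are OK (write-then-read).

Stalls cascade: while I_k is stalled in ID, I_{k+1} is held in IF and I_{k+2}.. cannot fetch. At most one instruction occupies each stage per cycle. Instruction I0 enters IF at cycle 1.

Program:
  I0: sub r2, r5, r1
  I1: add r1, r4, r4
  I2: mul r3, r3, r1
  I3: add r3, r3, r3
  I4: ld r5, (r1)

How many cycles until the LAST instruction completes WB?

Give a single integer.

I0 sub r2 <- r5,r1: IF@1 ID@2 stall=0 (-) EX@3 MEM@4 WB@5
I1 add r1 <- r4,r4: IF@2 ID@3 stall=0 (-) EX@4 MEM@5 WB@6
I2 mul r3 <- r3,r1: IF@3 ID@4 stall=2 (RAW on I1.r1 (WB@6)) EX@7 MEM@8 WB@9
I3 add r3 <- r3,r3: IF@4 ID@7 stall=2 (RAW on I2.r3 (WB@9)) EX@10 MEM@11 WB@12
I4 ld r5 <- r1: IF@7 ID@10 stall=0 (-) EX@11 MEM@12 WB@13

Answer: 13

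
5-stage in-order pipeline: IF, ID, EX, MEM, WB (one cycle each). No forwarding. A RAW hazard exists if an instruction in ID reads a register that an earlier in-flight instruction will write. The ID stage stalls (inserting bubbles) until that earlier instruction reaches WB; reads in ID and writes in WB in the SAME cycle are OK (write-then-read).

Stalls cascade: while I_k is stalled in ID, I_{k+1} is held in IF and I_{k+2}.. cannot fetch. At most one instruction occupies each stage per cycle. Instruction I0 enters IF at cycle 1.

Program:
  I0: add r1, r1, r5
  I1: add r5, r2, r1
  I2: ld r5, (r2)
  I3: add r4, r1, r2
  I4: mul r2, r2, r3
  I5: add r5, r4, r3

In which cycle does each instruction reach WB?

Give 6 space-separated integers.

Answer: 5 8 9 10 11 13

Derivation:
I0 add r1 <- r1,r5: IF@1 ID@2 stall=0 (-) EX@3 MEM@4 WB@5
I1 add r5 <- r2,r1: IF@2 ID@3 stall=2 (RAW on I0.r1 (WB@5)) EX@6 MEM@7 WB@8
I2 ld r5 <- r2: IF@3 ID@6 stall=0 (-) EX@7 MEM@8 WB@9
I3 add r4 <- r1,r2: IF@6 ID@7 stall=0 (-) EX@8 MEM@9 WB@10
I4 mul r2 <- r2,r3: IF@7 ID@8 stall=0 (-) EX@9 MEM@10 WB@11
I5 add r5 <- r4,r3: IF@8 ID@9 stall=1 (RAW on I3.r4 (WB@10)) EX@11 MEM@12 WB@13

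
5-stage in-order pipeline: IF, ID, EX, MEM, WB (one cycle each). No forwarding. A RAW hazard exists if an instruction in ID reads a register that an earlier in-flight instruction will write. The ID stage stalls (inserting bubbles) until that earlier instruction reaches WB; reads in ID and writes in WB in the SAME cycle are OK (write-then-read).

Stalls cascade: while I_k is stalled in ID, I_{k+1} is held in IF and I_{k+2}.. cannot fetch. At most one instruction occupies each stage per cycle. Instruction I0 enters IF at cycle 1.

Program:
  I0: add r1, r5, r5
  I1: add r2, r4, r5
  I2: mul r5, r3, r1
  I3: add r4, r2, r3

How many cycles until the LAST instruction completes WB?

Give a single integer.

I0 add r1 <- r5,r5: IF@1 ID@2 stall=0 (-) EX@3 MEM@4 WB@5
I1 add r2 <- r4,r5: IF@2 ID@3 stall=0 (-) EX@4 MEM@5 WB@6
I2 mul r5 <- r3,r1: IF@3 ID@4 stall=1 (RAW on I0.r1 (WB@5)) EX@6 MEM@7 WB@8
I3 add r4 <- r2,r3: IF@4 ID@6 stall=0 (-) EX@7 MEM@8 WB@9

Answer: 9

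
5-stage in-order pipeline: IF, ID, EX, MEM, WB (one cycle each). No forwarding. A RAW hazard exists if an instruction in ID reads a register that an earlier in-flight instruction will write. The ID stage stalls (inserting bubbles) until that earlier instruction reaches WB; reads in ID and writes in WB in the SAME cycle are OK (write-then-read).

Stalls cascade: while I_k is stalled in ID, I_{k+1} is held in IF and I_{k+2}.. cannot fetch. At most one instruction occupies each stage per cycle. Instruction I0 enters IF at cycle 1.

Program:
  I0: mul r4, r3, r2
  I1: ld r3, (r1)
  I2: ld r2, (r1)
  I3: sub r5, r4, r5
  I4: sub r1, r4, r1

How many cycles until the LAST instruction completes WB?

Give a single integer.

Answer: 9

Derivation:
I0 mul r4 <- r3,r2: IF@1 ID@2 stall=0 (-) EX@3 MEM@4 WB@5
I1 ld r3 <- r1: IF@2 ID@3 stall=0 (-) EX@4 MEM@5 WB@6
I2 ld r2 <- r1: IF@3 ID@4 stall=0 (-) EX@5 MEM@6 WB@7
I3 sub r5 <- r4,r5: IF@4 ID@5 stall=0 (-) EX@6 MEM@7 WB@8
I4 sub r1 <- r4,r1: IF@5 ID@6 stall=0 (-) EX@7 MEM@8 WB@9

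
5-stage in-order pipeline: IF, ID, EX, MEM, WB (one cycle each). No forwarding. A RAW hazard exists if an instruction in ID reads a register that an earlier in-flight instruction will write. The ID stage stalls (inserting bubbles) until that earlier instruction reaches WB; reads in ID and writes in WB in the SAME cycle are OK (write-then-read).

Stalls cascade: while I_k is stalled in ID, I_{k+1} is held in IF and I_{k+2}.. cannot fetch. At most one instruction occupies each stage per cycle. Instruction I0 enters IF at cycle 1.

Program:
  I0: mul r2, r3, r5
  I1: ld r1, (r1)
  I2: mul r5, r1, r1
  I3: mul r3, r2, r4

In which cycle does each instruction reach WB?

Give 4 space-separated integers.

I0 mul r2 <- r3,r5: IF@1 ID@2 stall=0 (-) EX@3 MEM@4 WB@5
I1 ld r1 <- r1: IF@2 ID@3 stall=0 (-) EX@4 MEM@5 WB@6
I2 mul r5 <- r1,r1: IF@3 ID@4 stall=2 (RAW on I1.r1 (WB@6)) EX@7 MEM@8 WB@9
I3 mul r3 <- r2,r4: IF@4 ID@7 stall=0 (-) EX@8 MEM@9 WB@10

Answer: 5 6 9 10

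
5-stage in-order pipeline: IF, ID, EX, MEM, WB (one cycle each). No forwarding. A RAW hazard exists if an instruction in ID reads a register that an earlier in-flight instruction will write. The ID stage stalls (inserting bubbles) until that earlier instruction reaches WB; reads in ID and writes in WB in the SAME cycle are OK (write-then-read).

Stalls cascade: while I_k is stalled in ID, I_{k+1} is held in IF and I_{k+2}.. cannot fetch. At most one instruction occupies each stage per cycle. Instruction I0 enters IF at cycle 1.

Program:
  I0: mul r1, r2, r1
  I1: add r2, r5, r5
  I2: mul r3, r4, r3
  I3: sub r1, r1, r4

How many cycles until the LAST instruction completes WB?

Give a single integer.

I0 mul r1 <- r2,r1: IF@1 ID@2 stall=0 (-) EX@3 MEM@4 WB@5
I1 add r2 <- r5,r5: IF@2 ID@3 stall=0 (-) EX@4 MEM@5 WB@6
I2 mul r3 <- r4,r3: IF@3 ID@4 stall=0 (-) EX@5 MEM@6 WB@7
I3 sub r1 <- r1,r4: IF@4 ID@5 stall=0 (-) EX@6 MEM@7 WB@8

Answer: 8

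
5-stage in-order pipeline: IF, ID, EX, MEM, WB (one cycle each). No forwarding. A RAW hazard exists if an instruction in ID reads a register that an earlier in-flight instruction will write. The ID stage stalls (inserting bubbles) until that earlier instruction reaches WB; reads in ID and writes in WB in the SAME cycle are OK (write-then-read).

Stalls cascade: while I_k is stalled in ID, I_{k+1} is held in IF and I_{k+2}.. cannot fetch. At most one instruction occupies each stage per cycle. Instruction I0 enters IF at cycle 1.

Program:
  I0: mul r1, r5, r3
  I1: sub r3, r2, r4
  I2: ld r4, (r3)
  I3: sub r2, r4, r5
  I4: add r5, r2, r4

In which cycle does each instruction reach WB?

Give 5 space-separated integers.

Answer: 5 6 9 12 15

Derivation:
I0 mul r1 <- r5,r3: IF@1 ID@2 stall=0 (-) EX@3 MEM@4 WB@5
I1 sub r3 <- r2,r4: IF@2 ID@3 stall=0 (-) EX@4 MEM@5 WB@6
I2 ld r4 <- r3: IF@3 ID@4 stall=2 (RAW on I1.r3 (WB@6)) EX@7 MEM@8 WB@9
I3 sub r2 <- r4,r5: IF@4 ID@7 stall=2 (RAW on I2.r4 (WB@9)) EX@10 MEM@11 WB@12
I4 add r5 <- r2,r4: IF@7 ID@10 stall=2 (RAW on I3.r2 (WB@12)) EX@13 MEM@14 WB@15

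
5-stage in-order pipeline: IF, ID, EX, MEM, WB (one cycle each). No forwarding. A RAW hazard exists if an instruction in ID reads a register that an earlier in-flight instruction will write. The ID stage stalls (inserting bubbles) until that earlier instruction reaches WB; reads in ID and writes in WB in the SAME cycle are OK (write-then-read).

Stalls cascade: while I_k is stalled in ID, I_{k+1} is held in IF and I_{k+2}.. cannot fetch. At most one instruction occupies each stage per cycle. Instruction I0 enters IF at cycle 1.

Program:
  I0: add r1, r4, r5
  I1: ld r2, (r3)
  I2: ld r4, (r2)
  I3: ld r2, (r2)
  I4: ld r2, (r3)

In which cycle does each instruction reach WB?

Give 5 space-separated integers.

Answer: 5 6 9 10 11

Derivation:
I0 add r1 <- r4,r5: IF@1 ID@2 stall=0 (-) EX@3 MEM@4 WB@5
I1 ld r2 <- r3: IF@2 ID@3 stall=0 (-) EX@4 MEM@5 WB@6
I2 ld r4 <- r2: IF@3 ID@4 stall=2 (RAW on I1.r2 (WB@6)) EX@7 MEM@8 WB@9
I3 ld r2 <- r2: IF@4 ID@7 stall=0 (-) EX@8 MEM@9 WB@10
I4 ld r2 <- r3: IF@7 ID@8 stall=0 (-) EX@9 MEM@10 WB@11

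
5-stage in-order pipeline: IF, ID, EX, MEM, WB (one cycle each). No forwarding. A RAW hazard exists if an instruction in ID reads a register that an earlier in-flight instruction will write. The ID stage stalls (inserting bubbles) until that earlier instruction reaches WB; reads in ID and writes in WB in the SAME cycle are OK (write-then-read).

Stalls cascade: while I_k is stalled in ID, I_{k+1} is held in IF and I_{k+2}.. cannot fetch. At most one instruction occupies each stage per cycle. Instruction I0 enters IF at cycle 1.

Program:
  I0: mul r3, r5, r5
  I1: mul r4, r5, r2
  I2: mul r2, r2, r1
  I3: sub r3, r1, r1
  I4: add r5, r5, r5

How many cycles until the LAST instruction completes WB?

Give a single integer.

Answer: 9

Derivation:
I0 mul r3 <- r5,r5: IF@1 ID@2 stall=0 (-) EX@3 MEM@4 WB@5
I1 mul r4 <- r5,r2: IF@2 ID@3 stall=0 (-) EX@4 MEM@5 WB@6
I2 mul r2 <- r2,r1: IF@3 ID@4 stall=0 (-) EX@5 MEM@6 WB@7
I3 sub r3 <- r1,r1: IF@4 ID@5 stall=0 (-) EX@6 MEM@7 WB@8
I4 add r5 <- r5,r5: IF@5 ID@6 stall=0 (-) EX@7 MEM@8 WB@9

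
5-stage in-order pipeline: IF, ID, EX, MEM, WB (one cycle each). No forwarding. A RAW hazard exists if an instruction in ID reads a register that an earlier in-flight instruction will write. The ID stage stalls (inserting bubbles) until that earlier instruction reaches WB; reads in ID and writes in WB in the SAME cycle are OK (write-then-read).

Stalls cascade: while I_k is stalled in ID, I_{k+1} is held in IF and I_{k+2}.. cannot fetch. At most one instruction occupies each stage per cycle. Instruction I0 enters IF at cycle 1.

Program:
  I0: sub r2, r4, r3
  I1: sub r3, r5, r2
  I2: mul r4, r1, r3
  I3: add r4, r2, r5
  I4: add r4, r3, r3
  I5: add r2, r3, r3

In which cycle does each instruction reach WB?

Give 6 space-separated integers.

Answer: 5 8 11 12 13 14

Derivation:
I0 sub r2 <- r4,r3: IF@1 ID@2 stall=0 (-) EX@3 MEM@4 WB@5
I1 sub r3 <- r5,r2: IF@2 ID@3 stall=2 (RAW on I0.r2 (WB@5)) EX@6 MEM@7 WB@8
I2 mul r4 <- r1,r3: IF@3 ID@6 stall=2 (RAW on I1.r3 (WB@8)) EX@9 MEM@10 WB@11
I3 add r4 <- r2,r5: IF@6 ID@9 stall=0 (-) EX@10 MEM@11 WB@12
I4 add r4 <- r3,r3: IF@9 ID@10 stall=0 (-) EX@11 MEM@12 WB@13
I5 add r2 <- r3,r3: IF@10 ID@11 stall=0 (-) EX@12 MEM@13 WB@14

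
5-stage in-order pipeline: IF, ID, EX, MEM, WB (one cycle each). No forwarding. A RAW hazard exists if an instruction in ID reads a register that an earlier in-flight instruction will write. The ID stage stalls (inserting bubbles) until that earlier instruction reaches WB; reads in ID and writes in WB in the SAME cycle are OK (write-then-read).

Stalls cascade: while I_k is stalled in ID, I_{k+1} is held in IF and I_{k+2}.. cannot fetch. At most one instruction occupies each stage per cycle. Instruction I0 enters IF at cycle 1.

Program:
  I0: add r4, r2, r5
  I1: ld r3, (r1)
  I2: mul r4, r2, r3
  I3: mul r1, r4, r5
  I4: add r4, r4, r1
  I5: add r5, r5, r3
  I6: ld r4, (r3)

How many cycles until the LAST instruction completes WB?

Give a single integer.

Answer: 17

Derivation:
I0 add r4 <- r2,r5: IF@1 ID@2 stall=0 (-) EX@3 MEM@4 WB@5
I1 ld r3 <- r1: IF@2 ID@3 stall=0 (-) EX@4 MEM@5 WB@6
I2 mul r4 <- r2,r3: IF@3 ID@4 stall=2 (RAW on I1.r3 (WB@6)) EX@7 MEM@8 WB@9
I3 mul r1 <- r4,r5: IF@4 ID@7 stall=2 (RAW on I2.r4 (WB@9)) EX@10 MEM@11 WB@12
I4 add r4 <- r4,r1: IF@7 ID@10 stall=2 (RAW on I3.r1 (WB@12)) EX@13 MEM@14 WB@15
I5 add r5 <- r5,r3: IF@10 ID@13 stall=0 (-) EX@14 MEM@15 WB@16
I6 ld r4 <- r3: IF@13 ID@14 stall=0 (-) EX@15 MEM@16 WB@17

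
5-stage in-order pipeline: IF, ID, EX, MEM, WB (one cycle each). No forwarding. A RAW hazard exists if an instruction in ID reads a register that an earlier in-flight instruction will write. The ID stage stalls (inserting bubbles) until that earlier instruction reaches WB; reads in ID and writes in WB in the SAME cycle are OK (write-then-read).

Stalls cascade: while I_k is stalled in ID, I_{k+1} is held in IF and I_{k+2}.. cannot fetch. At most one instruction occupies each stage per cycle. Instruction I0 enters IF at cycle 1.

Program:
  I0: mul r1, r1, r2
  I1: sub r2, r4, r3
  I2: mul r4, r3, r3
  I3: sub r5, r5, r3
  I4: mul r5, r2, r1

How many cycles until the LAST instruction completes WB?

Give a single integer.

I0 mul r1 <- r1,r2: IF@1 ID@2 stall=0 (-) EX@3 MEM@4 WB@5
I1 sub r2 <- r4,r3: IF@2 ID@3 stall=0 (-) EX@4 MEM@5 WB@6
I2 mul r4 <- r3,r3: IF@3 ID@4 stall=0 (-) EX@5 MEM@6 WB@7
I3 sub r5 <- r5,r3: IF@4 ID@5 stall=0 (-) EX@6 MEM@7 WB@8
I4 mul r5 <- r2,r1: IF@5 ID@6 stall=0 (-) EX@7 MEM@8 WB@9

Answer: 9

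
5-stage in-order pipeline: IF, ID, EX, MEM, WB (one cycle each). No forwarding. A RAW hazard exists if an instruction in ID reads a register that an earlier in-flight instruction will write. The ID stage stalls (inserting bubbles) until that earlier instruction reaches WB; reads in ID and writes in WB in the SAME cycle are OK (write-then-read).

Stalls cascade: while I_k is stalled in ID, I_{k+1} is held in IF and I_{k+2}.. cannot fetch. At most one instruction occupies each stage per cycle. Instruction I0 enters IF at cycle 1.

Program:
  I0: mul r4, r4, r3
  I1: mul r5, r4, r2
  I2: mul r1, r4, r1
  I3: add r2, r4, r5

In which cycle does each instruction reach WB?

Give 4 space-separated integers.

I0 mul r4 <- r4,r3: IF@1 ID@2 stall=0 (-) EX@3 MEM@4 WB@5
I1 mul r5 <- r4,r2: IF@2 ID@3 stall=2 (RAW on I0.r4 (WB@5)) EX@6 MEM@7 WB@8
I2 mul r1 <- r4,r1: IF@3 ID@6 stall=0 (-) EX@7 MEM@8 WB@9
I3 add r2 <- r4,r5: IF@6 ID@7 stall=1 (RAW on I1.r5 (WB@8)) EX@9 MEM@10 WB@11

Answer: 5 8 9 11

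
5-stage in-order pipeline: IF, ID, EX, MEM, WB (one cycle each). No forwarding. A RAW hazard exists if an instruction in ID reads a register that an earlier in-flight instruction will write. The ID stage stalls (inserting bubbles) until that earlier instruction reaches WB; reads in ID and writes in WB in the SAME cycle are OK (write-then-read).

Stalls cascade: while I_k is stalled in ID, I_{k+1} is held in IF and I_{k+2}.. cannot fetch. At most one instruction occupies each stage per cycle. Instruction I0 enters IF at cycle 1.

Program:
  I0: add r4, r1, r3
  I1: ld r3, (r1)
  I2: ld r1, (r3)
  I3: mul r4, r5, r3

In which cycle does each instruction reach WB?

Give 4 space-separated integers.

Answer: 5 6 9 10

Derivation:
I0 add r4 <- r1,r3: IF@1 ID@2 stall=0 (-) EX@3 MEM@4 WB@5
I1 ld r3 <- r1: IF@2 ID@3 stall=0 (-) EX@4 MEM@5 WB@6
I2 ld r1 <- r3: IF@3 ID@4 stall=2 (RAW on I1.r3 (WB@6)) EX@7 MEM@8 WB@9
I3 mul r4 <- r5,r3: IF@4 ID@7 stall=0 (-) EX@8 MEM@9 WB@10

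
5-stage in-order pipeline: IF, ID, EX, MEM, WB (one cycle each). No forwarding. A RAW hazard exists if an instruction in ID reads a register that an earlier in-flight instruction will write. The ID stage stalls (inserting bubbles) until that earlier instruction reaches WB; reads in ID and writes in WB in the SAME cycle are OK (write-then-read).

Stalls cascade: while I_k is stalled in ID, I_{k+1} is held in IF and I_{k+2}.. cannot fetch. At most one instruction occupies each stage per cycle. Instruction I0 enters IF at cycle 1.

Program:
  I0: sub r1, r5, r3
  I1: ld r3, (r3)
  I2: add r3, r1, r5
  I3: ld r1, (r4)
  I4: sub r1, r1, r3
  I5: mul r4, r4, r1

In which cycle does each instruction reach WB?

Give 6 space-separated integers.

Answer: 5 6 8 9 12 15

Derivation:
I0 sub r1 <- r5,r3: IF@1 ID@2 stall=0 (-) EX@3 MEM@4 WB@5
I1 ld r3 <- r3: IF@2 ID@3 stall=0 (-) EX@4 MEM@5 WB@6
I2 add r3 <- r1,r5: IF@3 ID@4 stall=1 (RAW on I0.r1 (WB@5)) EX@6 MEM@7 WB@8
I3 ld r1 <- r4: IF@4 ID@6 stall=0 (-) EX@7 MEM@8 WB@9
I4 sub r1 <- r1,r3: IF@6 ID@7 stall=2 (RAW on I3.r1 (WB@9)) EX@10 MEM@11 WB@12
I5 mul r4 <- r4,r1: IF@7 ID@10 stall=2 (RAW on I4.r1 (WB@12)) EX@13 MEM@14 WB@15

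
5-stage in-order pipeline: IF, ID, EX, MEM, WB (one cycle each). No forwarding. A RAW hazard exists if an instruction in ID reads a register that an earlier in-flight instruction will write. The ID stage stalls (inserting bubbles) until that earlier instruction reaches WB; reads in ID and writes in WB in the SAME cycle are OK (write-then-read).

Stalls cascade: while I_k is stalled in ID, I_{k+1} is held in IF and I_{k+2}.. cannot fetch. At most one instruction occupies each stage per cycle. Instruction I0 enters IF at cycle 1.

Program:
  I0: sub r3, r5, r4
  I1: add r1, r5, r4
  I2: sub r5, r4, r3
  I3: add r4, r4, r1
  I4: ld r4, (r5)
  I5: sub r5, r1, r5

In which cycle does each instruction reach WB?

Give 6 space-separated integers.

I0 sub r3 <- r5,r4: IF@1 ID@2 stall=0 (-) EX@3 MEM@4 WB@5
I1 add r1 <- r5,r4: IF@2 ID@3 stall=0 (-) EX@4 MEM@5 WB@6
I2 sub r5 <- r4,r3: IF@3 ID@4 stall=1 (RAW on I0.r3 (WB@5)) EX@6 MEM@7 WB@8
I3 add r4 <- r4,r1: IF@4 ID@6 stall=0 (-) EX@7 MEM@8 WB@9
I4 ld r4 <- r5: IF@6 ID@7 stall=1 (RAW on I2.r5 (WB@8)) EX@9 MEM@10 WB@11
I5 sub r5 <- r1,r5: IF@7 ID@9 stall=0 (-) EX@10 MEM@11 WB@12

Answer: 5 6 8 9 11 12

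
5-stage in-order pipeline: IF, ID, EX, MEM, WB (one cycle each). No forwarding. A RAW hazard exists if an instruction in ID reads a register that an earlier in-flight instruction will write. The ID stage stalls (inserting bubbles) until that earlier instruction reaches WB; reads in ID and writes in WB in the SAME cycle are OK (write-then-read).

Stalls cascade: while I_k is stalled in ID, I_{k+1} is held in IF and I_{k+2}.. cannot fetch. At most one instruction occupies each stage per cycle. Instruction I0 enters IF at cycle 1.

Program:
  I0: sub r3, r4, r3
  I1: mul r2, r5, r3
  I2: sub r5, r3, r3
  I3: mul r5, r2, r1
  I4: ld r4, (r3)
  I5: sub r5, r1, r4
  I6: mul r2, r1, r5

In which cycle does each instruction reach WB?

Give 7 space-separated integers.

Answer: 5 8 9 11 12 15 18

Derivation:
I0 sub r3 <- r4,r3: IF@1 ID@2 stall=0 (-) EX@3 MEM@4 WB@5
I1 mul r2 <- r5,r3: IF@2 ID@3 stall=2 (RAW on I0.r3 (WB@5)) EX@6 MEM@7 WB@8
I2 sub r5 <- r3,r3: IF@3 ID@6 stall=0 (-) EX@7 MEM@8 WB@9
I3 mul r5 <- r2,r1: IF@6 ID@7 stall=1 (RAW on I1.r2 (WB@8)) EX@9 MEM@10 WB@11
I4 ld r4 <- r3: IF@7 ID@9 stall=0 (-) EX@10 MEM@11 WB@12
I5 sub r5 <- r1,r4: IF@9 ID@10 stall=2 (RAW on I4.r4 (WB@12)) EX@13 MEM@14 WB@15
I6 mul r2 <- r1,r5: IF@10 ID@13 stall=2 (RAW on I5.r5 (WB@15)) EX@16 MEM@17 WB@18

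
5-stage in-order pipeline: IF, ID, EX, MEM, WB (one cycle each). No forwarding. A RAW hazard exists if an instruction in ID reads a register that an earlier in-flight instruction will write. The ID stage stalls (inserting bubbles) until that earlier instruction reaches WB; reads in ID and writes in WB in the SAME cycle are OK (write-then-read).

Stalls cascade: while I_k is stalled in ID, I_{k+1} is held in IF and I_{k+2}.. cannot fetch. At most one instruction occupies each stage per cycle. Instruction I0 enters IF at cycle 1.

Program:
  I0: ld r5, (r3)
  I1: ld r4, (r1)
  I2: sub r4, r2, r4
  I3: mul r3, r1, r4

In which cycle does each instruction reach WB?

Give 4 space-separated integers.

I0 ld r5 <- r3: IF@1 ID@2 stall=0 (-) EX@3 MEM@4 WB@5
I1 ld r4 <- r1: IF@2 ID@3 stall=0 (-) EX@4 MEM@5 WB@6
I2 sub r4 <- r2,r4: IF@3 ID@4 stall=2 (RAW on I1.r4 (WB@6)) EX@7 MEM@8 WB@9
I3 mul r3 <- r1,r4: IF@4 ID@7 stall=2 (RAW on I2.r4 (WB@9)) EX@10 MEM@11 WB@12

Answer: 5 6 9 12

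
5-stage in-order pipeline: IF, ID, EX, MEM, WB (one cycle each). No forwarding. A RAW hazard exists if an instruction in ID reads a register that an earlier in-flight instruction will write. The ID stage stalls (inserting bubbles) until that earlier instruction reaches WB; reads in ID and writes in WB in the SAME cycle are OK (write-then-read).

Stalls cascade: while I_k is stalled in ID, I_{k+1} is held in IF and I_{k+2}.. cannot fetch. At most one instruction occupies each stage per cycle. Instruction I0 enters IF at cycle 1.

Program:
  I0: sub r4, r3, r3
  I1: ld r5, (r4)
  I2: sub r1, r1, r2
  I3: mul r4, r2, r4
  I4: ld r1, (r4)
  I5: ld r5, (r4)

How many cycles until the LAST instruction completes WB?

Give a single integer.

I0 sub r4 <- r3,r3: IF@1 ID@2 stall=0 (-) EX@3 MEM@4 WB@5
I1 ld r5 <- r4: IF@2 ID@3 stall=2 (RAW on I0.r4 (WB@5)) EX@6 MEM@7 WB@8
I2 sub r1 <- r1,r2: IF@3 ID@6 stall=0 (-) EX@7 MEM@8 WB@9
I3 mul r4 <- r2,r4: IF@6 ID@7 stall=0 (-) EX@8 MEM@9 WB@10
I4 ld r1 <- r4: IF@7 ID@8 stall=2 (RAW on I3.r4 (WB@10)) EX@11 MEM@12 WB@13
I5 ld r5 <- r4: IF@8 ID@11 stall=0 (-) EX@12 MEM@13 WB@14

Answer: 14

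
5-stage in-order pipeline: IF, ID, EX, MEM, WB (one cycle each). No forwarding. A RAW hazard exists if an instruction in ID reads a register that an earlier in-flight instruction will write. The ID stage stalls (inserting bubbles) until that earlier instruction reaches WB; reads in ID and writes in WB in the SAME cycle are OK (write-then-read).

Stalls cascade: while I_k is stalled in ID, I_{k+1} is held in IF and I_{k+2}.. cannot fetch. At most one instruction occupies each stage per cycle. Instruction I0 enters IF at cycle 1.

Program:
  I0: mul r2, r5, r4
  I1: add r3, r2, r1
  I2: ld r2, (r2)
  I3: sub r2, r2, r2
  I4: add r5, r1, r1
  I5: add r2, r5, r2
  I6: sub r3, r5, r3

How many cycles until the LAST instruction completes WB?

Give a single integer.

I0 mul r2 <- r5,r4: IF@1 ID@2 stall=0 (-) EX@3 MEM@4 WB@5
I1 add r3 <- r2,r1: IF@2 ID@3 stall=2 (RAW on I0.r2 (WB@5)) EX@6 MEM@7 WB@8
I2 ld r2 <- r2: IF@3 ID@6 stall=0 (-) EX@7 MEM@8 WB@9
I3 sub r2 <- r2,r2: IF@6 ID@7 stall=2 (RAW on I2.r2 (WB@9)) EX@10 MEM@11 WB@12
I4 add r5 <- r1,r1: IF@7 ID@10 stall=0 (-) EX@11 MEM@12 WB@13
I5 add r2 <- r5,r2: IF@10 ID@11 stall=2 (RAW on I4.r5 (WB@13)) EX@14 MEM@15 WB@16
I6 sub r3 <- r5,r3: IF@11 ID@14 stall=0 (-) EX@15 MEM@16 WB@17

Answer: 17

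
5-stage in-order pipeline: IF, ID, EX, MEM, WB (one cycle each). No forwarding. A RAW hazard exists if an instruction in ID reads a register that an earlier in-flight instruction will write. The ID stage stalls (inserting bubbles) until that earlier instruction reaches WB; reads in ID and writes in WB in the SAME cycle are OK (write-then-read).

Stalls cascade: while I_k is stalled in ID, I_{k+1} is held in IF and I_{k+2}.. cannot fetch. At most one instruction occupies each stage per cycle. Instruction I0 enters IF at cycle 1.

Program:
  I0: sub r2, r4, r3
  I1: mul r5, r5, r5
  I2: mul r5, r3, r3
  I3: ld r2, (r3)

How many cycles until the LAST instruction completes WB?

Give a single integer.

Answer: 8

Derivation:
I0 sub r2 <- r4,r3: IF@1 ID@2 stall=0 (-) EX@3 MEM@4 WB@5
I1 mul r5 <- r5,r5: IF@2 ID@3 stall=0 (-) EX@4 MEM@5 WB@6
I2 mul r5 <- r3,r3: IF@3 ID@4 stall=0 (-) EX@5 MEM@6 WB@7
I3 ld r2 <- r3: IF@4 ID@5 stall=0 (-) EX@6 MEM@7 WB@8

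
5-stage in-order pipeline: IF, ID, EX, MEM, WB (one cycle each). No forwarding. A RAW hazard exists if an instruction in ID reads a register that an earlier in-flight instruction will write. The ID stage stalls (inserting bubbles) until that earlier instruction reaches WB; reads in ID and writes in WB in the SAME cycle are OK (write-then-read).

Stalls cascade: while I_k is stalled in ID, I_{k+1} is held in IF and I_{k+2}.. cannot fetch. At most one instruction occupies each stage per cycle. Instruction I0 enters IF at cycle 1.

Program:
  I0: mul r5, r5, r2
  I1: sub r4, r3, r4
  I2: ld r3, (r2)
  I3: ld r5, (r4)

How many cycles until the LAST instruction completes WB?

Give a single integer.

Answer: 9

Derivation:
I0 mul r5 <- r5,r2: IF@1 ID@2 stall=0 (-) EX@3 MEM@4 WB@5
I1 sub r4 <- r3,r4: IF@2 ID@3 stall=0 (-) EX@4 MEM@5 WB@6
I2 ld r3 <- r2: IF@3 ID@4 stall=0 (-) EX@5 MEM@6 WB@7
I3 ld r5 <- r4: IF@4 ID@5 stall=1 (RAW on I1.r4 (WB@6)) EX@7 MEM@8 WB@9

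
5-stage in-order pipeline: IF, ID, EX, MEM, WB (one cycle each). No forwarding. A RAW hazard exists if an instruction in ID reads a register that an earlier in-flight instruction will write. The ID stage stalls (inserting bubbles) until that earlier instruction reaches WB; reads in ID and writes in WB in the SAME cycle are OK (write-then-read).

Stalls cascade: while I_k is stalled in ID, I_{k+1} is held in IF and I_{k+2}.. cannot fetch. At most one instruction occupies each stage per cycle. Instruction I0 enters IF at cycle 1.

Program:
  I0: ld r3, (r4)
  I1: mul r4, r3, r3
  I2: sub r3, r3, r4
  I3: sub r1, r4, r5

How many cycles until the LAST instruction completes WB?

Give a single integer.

Answer: 12

Derivation:
I0 ld r3 <- r4: IF@1 ID@2 stall=0 (-) EX@3 MEM@4 WB@5
I1 mul r4 <- r3,r3: IF@2 ID@3 stall=2 (RAW on I0.r3 (WB@5)) EX@6 MEM@7 WB@8
I2 sub r3 <- r3,r4: IF@3 ID@6 stall=2 (RAW on I1.r4 (WB@8)) EX@9 MEM@10 WB@11
I3 sub r1 <- r4,r5: IF@6 ID@9 stall=0 (-) EX@10 MEM@11 WB@12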